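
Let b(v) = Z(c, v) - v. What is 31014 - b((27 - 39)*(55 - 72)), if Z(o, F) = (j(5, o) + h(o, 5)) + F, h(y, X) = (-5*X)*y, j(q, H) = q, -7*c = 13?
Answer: 216738/7 ≈ 30963.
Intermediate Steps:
c = -13/7 (c = -⅐*13 = -13/7 ≈ -1.8571)
h(y, X) = -5*X*y
Z(o, F) = 5 + F - 25*o (Z(o, F) = (5 - 5*5*o) + F = (5 - 25*o) + F = 5 + F - 25*o)
b(v) = 360/7 (b(v) = (5 + v - 25*(-13/7)) - v = (5 + v + 325/7) - v = (360/7 + v) - v = 360/7)
31014 - b((27 - 39)*(55 - 72)) = 31014 - 1*360/7 = 31014 - 360/7 = 216738/7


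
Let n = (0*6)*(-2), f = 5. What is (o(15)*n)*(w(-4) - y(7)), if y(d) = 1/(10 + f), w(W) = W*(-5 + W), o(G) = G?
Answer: 0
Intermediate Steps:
y(d) = 1/15 (y(d) = 1/(10 + 5) = 1/15)
n = 0 (n = 0*(-2) = 0)
(o(15)*n)*(w(-4) - y(7)) = (15*0)*(-4*(-5 - 4) - 1*1/15) = 0*(-4*(-9) - 1/15) = 0*(36 - 1/15) = 0*(539/15) = 0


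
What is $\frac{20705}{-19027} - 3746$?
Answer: $- \frac{71295847}{19027} \approx -3747.1$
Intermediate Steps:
$\frac{20705}{-19027} - 3746 = 20705 \left(- \frac{1}{19027}\right) - 3746 = - \frac{20705}{19027} - 3746 = - \frac{71295847}{19027}$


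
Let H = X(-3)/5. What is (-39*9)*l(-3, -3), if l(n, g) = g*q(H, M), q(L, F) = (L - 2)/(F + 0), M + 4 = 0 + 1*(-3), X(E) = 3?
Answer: 1053/5 ≈ 210.60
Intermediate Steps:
H = ⅗ (H = 3/5 = 3*(⅕) = ⅗ ≈ 0.60000)
M = -7 (M = -4 + (0 + 1*(-3)) = -4 + (0 - 3) = -4 - 3 = -7)
q(L, F) = (-2 + L)/F
l(n, g) = g/5 (l(n, g) = g*((-2 + ⅗)/(-7)) = g*(-⅐*(-7/5)) = g*(⅕) = g/5)
(-39*9)*l(-3, -3) = (-39*9)*((⅕)*(-3)) = -351*(-⅗) = 1053/5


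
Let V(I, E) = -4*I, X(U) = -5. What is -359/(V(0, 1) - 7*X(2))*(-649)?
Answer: 232991/35 ≈ 6656.9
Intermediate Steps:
-359/(V(0, 1) - 7*X(2))*(-649) = -359/(-4*0 - 7*(-5))*(-649) = -359/(0 + 35)*(-649) = -359/35*(-649) = 232991/35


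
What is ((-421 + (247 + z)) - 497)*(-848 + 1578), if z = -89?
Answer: -554800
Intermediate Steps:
((-421 + (247 + z)) - 497)*(-848 + 1578) = ((-421 + (247 - 89)) - 497)*(-848 + 1578) = ((-421 + 158) - 497)*730 = (-263 - 497)*730 = -760*730 = -554800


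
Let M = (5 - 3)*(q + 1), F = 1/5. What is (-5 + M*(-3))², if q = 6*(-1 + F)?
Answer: 7921/25 ≈ 316.84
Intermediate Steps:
F = ⅕ ≈ 0.20000
q = -24/5 (q = 6*(-1 + ⅕) = 6*(-⅘) = -24/5 ≈ -4.8000)
M = -38/5 (M = (5 - 3)*(-24/5 + 1) = 2*(-19/5) = -38/5 ≈ -7.6000)
(-5 + M*(-3))² = (-5 - 38/5*(-3))² = (-5 + 114/5)² = (89/5)² = 7921/25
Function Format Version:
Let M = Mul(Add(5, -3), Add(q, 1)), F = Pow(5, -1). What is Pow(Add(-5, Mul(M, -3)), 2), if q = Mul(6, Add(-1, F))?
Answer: Rational(7921, 25) ≈ 316.84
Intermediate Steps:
F = Rational(1, 5) ≈ 0.20000
q = Rational(-24, 5) (q = Mul(6, Add(-1, Rational(1, 5))) = Mul(6, Rational(-4, 5)) = Rational(-24, 5) ≈ -4.8000)
M = Rational(-38, 5) (M = Mul(Add(5, -3), Add(Rational(-24, 5), 1)) = Mul(2, Rational(-19, 5)) = Rational(-38, 5) ≈ -7.6000)
Pow(Add(-5, Mul(M, -3)), 2) = Pow(Add(-5, Mul(Rational(-38, 5), -3)), 2) = Pow(Add(-5, Rational(114, 5)), 2) = Pow(Rational(89, 5), 2) = Rational(7921, 25)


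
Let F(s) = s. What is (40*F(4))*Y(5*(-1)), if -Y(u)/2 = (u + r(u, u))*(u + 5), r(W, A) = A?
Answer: 0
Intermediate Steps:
Y(u) = -4*u*(5 + u) (Y(u) = -2*(u + u)*(u + 5) = -2*2*u*(5 + u) = -4*u*(5 + u))
(40*F(4))*Y(5*(-1)) = (40*4)*(4*(5*(-1))*(-5 - 5*(-1))) = 160*(4*(-5)*(-5 - 1*(-5))) = 160*(4*(-5)*(-5 + 5)) = 160*(4*(-5)*0) = 160*0 = 0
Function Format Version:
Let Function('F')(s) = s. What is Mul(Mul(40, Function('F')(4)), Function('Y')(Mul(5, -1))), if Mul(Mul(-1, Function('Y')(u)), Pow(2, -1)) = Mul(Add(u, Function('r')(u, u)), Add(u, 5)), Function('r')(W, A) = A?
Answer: 0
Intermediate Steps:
Function('Y')(u) = Mul(-4, u, Add(5, u)) (Function('Y')(u) = Mul(-2, Mul(Add(u, u), Add(u, 5))) = Mul(-2, Mul(Mul(2, u), Add(5, u))) = Mul(-2, Mul(2, u, Add(5, u))) = Mul(-4, u, Add(5, u)))
Mul(Mul(40, Function('F')(4)), Function('Y')(Mul(5, -1))) = Mul(Mul(40, 4), Mul(4, Mul(5, -1), Add(-5, Mul(-1, Mul(5, -1))))) = Mul(160, Mul(4, -5, Add(-5, Mul(-1, -5)))) = Mul(160, Mul(4, -5, Add(-5, 5))) = Mul(160, Mul(4, -5, 0)) = Mul(160, 0) = 0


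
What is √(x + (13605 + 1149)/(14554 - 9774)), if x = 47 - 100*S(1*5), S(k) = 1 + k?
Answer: I*√3141160270/2390 ≈ 23.45*I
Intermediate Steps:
x = -553 (x = 47 - 100*(1 + 1*5) = 47 - 100*(1 + 5) = 47 - 100*6 = 47 - 600 = -553)
√(x + (13605 + 1149)/(14554 - 9774)) = √(-553 + (13605 + 1149)/(14554 - 9774)) = √(-553 + 14754/4780) = √(-553 + 14754*(1/4780)) = √(-553 + 7377/2390) = √(-1314293/2390) = I*√3141160270/2390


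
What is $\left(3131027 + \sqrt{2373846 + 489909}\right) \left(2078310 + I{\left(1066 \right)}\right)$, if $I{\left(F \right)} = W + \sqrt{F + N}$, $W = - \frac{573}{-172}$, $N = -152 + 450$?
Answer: $\frac{\left(3131027 + 9 \sqrt{35355}\right) \left(357469893 + 344 \sqrt{341}\right)}{172} \approx 6.5109 \cdot 10^{12}$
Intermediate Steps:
$N = 298$
$W = \frac{573}{172}$ ($W = \left(-573\right) \left(- \frac{1}{172}\right) = \frac{573}{172} \approx 3.3314$)
$I{\left(F \right)} = \frac{573}{172} + \sqrt{298 + F}$ ($I{\left(F \right)} = \frac{573}{172} + \sqrt{F + 298} = \frac{573}{172} + \sqrt{298 + F}$)
$\left(3131027 + \sqrt{2373846 + 489909}\right) \left(2078310 + I{\left(1066 \right)}\right) = \left(3131027 + \sqrt{2373846 + 489909}\right) \left(2078310 + \left(\frac{573}{172} + \sqrt{298 + 1066}\right)\right) = \left(3131027 + \sqrt{2863755}\right) \left(2078310 + \left(\frac{573}{172} + \sqrt{1364}\right)\right) = \left(3131027 + 9 \sqrt{35355}\right) \left(2078310 + \left(\frac{573}{172} + 2 \sqrt{341}\right)\right) = \left(3131027 + 9 \sqrt{35355}\right) \left(\frac{357469893}{172} + 2 \sqrt{341}\right)$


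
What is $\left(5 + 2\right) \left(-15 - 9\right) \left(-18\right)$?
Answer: $3024$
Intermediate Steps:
$\left(5 + 2\right) \left(-15 - 9\right) \left(-18\right) = 7 \left(-24\right) \left(-18\right) = \left(-168\right) \left(-18\right) = 3024$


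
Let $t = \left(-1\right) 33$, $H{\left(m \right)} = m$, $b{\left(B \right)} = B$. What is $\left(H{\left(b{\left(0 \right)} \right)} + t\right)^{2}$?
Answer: $1089$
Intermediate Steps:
$t = -33$
$\left(H{\left(b{\left(0 \right)} \right)} + t\right)^{2} = \left(0 - 33\right)^{2} = \left(-33\right)^{2} = 1089$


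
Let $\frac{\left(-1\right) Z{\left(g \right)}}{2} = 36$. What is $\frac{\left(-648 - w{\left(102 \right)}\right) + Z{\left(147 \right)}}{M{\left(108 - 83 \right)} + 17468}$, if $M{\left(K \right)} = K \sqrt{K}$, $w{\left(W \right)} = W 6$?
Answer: $- \frac{1332}{17593} \approx -0.075712$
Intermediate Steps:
$w{\left(W \right)} = 6 W$
$Z{\left(g \right)} = -72$ ($Z{\left(g \right)} = \left(-2\right) 36 = -72$)
$M{\left(K \right)} = K^{\frac{3}{2}}$
$\frac{\left(-648 - w{\left(102 \right)}\right) + Z{\left(147 \right)}}{M{\left(108 - 83 \right)} + 17468} = \frac{\left(-648 - 6 \cdot 102\right) - 72}{\left(108 - 83\right)^{\frac{3}{2}} + 17468} = \frac{\left(-648 - 612\right) - 72}{25^{\frac{3}{2}} + 17468} = \frac{\left(-648 - 612\right) - 72}{125 + 17468} = \frac{-1260 - 72}{17593} = \left(-1332\right) \frac{1}{17593} = - \frac{1332}{17593}$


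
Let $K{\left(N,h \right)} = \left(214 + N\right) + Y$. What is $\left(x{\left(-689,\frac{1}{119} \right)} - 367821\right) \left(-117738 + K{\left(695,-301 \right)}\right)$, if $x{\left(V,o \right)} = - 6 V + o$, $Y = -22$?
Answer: $\frac{722452207136}{17} \approx 4.2497 \cdot 10^{10}$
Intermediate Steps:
$K{\left(N,h \right)} = 192 + N$ ($K{\left(N,h \right)} = \left(214 + N\right) - 22 = 192 + N$)
$x{\left(V,o \right)} = o - 6 V$
$\left(x{\left(-689,\frac{1}{119} \right)} - 367821\right) \left(-117738 + K{\left(695,-301 \right)}\right) = \left(\left(\frac{1}{119} - -4134\right) - 367821\right) \left(-117738 + \left(192 + 695\right)\right) = \left(\left(\frac{1}{119} + 4134\right) - 367821\right) \left(-117738 + 887\right) = \left(\frac{491947}{119} - 367821\right) \left(-116851\right) = \left(- \frac{43278752}{119}\right) \left(-116851\right) = \frac{722452207136}{17}$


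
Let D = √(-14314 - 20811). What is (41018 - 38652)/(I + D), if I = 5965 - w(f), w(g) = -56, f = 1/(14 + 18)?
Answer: 1017549/2591969 - 845*I*√1405/2591969 ≈ 0.39258 - 0.01222*I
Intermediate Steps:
f = 1/32 ≈ 0.031250
D = 5*I*√1405 (D = √(-35125) = 5*I*√1405 ≈ 187.42*I)
I = 6021 (I = 5965 - 1*(-56) = 5965 + 56 = 6021)
(41018 - 38652)/(I + D) = (41018 - 38652)/(6021 + 5*I*√1405) = 2366/(6021 + 5*I*√1405)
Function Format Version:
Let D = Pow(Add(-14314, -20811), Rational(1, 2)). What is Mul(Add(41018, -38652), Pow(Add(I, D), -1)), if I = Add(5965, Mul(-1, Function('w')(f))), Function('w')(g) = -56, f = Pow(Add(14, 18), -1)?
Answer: Add(Rational(1017549, 2591969), Mul(Rational(-845, 2591969), I, Pow(1405, Rational(1, 2)))) ≈ Add(0.39258, Mul(-0.012220, I))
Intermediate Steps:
f = Rational(1, 32) (f = Pow(32, -1) = Rational(1, 32) ≈ 0.031250)
D = Mul(5, I, Pow(1405, Rational(1, 2))) (D = Pow(-35125, Rational(1, 2)) = Mul(5, I, Pow(1405, Rational(1, 2))) ≈ Mul(187.42, I))
I = 6021 (I = Add(5965, Mul(-1, -56)) = Add(5965, 56) = 6021)
Mul(Add(41018, -38652), Pow(Add(I, D), -1)) = Mul(Add(41018, -38652), Pow(Add(6021, Mul(5, I, Pow(1405, Rational(1, 2)))), -1)) = Mul(2366, Pow(Add(6021, Mul(5, I, Pow(1405, Rational(1, 2)))), -1))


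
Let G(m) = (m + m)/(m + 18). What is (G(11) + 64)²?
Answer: 3526884/841 ≈ 4193.7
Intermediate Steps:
G(m) = 2*m/(18 + m) (G(m) = (2*m)/(18 + m) = 2*m/(18 + m))
(G(11) + 64)² = (2*11/(18 + 11) + 64)² = (2*11/29 + 64)² = (2*11*(1/29) + 64)² = (22/29 + 64)² = (1878/29)² = 3526884/841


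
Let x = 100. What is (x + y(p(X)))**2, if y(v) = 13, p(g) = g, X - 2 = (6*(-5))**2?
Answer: 12769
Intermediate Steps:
X = 902 (X = 2 + (6*(-5))**2 = 2 + (-30)**2 = 2 + 900 = 902)
(x + y(p(X)))**2 = (100 + 13)**2 = 113**2 = 12769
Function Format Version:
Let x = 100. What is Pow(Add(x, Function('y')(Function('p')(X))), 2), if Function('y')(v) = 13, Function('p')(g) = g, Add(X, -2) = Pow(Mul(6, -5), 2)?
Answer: 12769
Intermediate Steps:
X = 902 (X = Add(2, Pow(Mul(6, -5), 2)) = Add(2, Pow(-30, 2)) = Add(2, 900) = 902)
Pow(Add(x, Function('y')(Function('p')(X))), 2) = Pow(Add(100, 13), 2) = Pow(113, 2) = 12769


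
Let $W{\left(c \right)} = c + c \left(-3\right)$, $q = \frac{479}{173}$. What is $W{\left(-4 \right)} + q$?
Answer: $\frac{1863}{173} \approx 10.769$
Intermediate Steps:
$q = \frac{479}{173}$ ($q = 479 \cdot \frac{1}{173} = \frac{479}{173} \approx 2.7688$)
$W{\left(c \right)} = - 2 c$ ($W{\left(c \right)} = c - 3 c = - 2 c$)
$W{\left(-4 \right)} + q = \left(-2\right) \left(-4\right) + \frac{479}{173} = 8 + \frac{479}{173} = \frac{1863}{173}$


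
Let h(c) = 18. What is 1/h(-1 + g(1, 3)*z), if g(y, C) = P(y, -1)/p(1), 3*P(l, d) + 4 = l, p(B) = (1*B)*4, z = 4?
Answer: 1/18 ≈ 0.055556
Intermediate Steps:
p(B) = 4*B (p(B) = B*4 = 4*B)
P(l, d) = -4/3 + l/3
g(y, C) = -1/3 + y/12 (g(y, C) = (-4/3 + y/3)/((4*1)) = (-4/3 + y/3)/4 = (-4/3 + y/3)*(1/4) = -1/3 + y/12)
1/h(-1 + g(1, 3)*z) = 1/18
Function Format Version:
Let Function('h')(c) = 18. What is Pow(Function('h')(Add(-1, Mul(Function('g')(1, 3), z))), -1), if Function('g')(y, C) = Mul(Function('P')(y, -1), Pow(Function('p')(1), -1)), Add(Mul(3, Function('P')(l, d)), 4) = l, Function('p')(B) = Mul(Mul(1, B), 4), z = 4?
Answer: Rational(1, 18) ≈ 0.055556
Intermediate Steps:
Function('p')(B) = Mul(4, B) (Function('p')(B) = Mul(B, 4) = Mul(4, B))
Function('P')(l, d) = Add(Rational(-4, 3), Mul(Rational(1, 3), l))
Function('g')(y, C) = Add(Rational(-1, 3), Mul(Rational(1, 12), y)) (Function('g')(y, C) = Mul(Add(Rational(-4, 3), Mul(Rational(1, 3), y)), Pow(Mul(4, 1), -1)) = Mul(Add(Rational(-4, 3), Mul(Rational(1, 3), y)), Pow(4, -1)) = Mul(Add(Rational(-4, 3), Mul(Rational(1, 3), y)), Rational(1, 4)) = Add(Rational(-1, 3), Mul(Rational(1, 12), y)))
Pow(Function('h')(Add(-1, Mul(Function('g')(1, 3), z))), -1) = Pow(18, -1) = Rational(1, 18)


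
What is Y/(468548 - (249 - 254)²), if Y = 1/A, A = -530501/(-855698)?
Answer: 855698/248551920023 ≈ 3.4427e-6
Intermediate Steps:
A = 530501/855698 (A = -530501*(-1/855698) = 530501/855698 ≈ 0.61996)
Y = 855698/530501 (Y = 1/(530501/855698) = 855698/530501 ≈ 1.6130)
Y/(468548 - (249 - 254)²) = 855698/(530501*(468548 - (249 - 254)²)) = 855698/(530501*(468548 - 1*(-5)²)) = 855698/(530501*(468548 - 1*25)) = 855698/(530501*(468548 - 25)) = (855698/530501)/468523 = (855698/530501)*(1/468523) = 855698/248551920023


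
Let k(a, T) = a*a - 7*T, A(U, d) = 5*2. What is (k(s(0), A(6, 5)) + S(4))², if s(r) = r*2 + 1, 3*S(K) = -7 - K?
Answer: 47524/9 ≈ 5280.4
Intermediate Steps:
S(K) = -7/3 - K/3 (S(K) = (-7 - K)/3 = -7/3 - K/3)
s(r) = 1 + 2*r (s(r) = 2*r + 1 = 1 + 2*r)
A(U, d) = 10
k(a, T) = a² - 7*T
(k(s(0), A(6, 5)) + S(4))² = (((1 + 2*0)² - 7*10) + (-7/3 - ⅓*4))² = (((1 + 0)² - 70) + (-7/3 - 4/3))² = ((1² - 70) - 11/3)² = ((1 - 70) - 11/3)² = (-69 - 11/3)² = (-218/3)² = 47524/9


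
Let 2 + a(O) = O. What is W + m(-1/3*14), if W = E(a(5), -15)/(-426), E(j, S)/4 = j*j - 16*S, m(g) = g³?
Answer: -199306/1917 ≈ -103.97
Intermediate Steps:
a(O) = -2 + O
E(j, S) = -64*S + 4*j² (E(j, S) = 4*(j*j - 16*S) = 4*(j² - 16*S) = -64*S + 4*j²)
W = -166/71 (W = (-64*(-15) + 4*(-2 + 5)²)/(-426) = (960 + 4*3²)*(-1/426) = (960 + 4*9)*(-1/426) = (960 + 36)*(-1/426) = 996*(-1/426) = -166/71 ≈ -2.3380)
W + m(-1/3*14) = -166/71 + (-1/3*14)³ = -166/71 + (-1*⅓*14)³ = -166/71 + (-⅓*14)³ = -166/71 + (-14/3)³ = -166/71 - 2744/27 = -199306/1917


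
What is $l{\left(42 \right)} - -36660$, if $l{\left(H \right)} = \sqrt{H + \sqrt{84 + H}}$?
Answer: $36660 + \sqrt{42 + 3 \sqrt{14}} \approx 36667.0$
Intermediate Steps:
$l{\left(42 \right)} - -36660 = \sqrt{42 + \sqrt{84 + 42}} - -36660 = \sqrt{42 + \sqrt{126}} + 36660 = \sqrt{42 + 3 \sqrt{14}} + 36660 = 36660 + \sqrt{42 + 3 \sqrt{14}}$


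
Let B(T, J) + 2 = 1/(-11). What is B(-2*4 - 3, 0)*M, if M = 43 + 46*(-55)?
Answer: 57201/11 ≈ 5200.1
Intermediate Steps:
M = -2487 (M = 43 - 2530 = -2487)
B(T, J) = -23/11 (B(T, J) = -2 + 1/(-11) = -2 - 1/11 = -23/11)
B(-2*4 - 3, 0)*M = -23/11*(-2487) = 57201/11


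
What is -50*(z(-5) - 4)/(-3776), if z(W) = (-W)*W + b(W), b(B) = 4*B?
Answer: -1225/1888 ≈ -0.64883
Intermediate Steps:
z(W) = -W² + 4*W (z(W) = (-W)*W + 4*W = -W² + 4*W)
-50*(z(-5) - 4)/(-3776) = -50*(-5*(4 - 1*(-5)) - 4)/(-3776) = -50*(-5*(4 + 5) - 4)*(-1/3776) = -50*(-5*9 - 4)*(-1/3776) = -50*(-45 - 4)*(-1/3776) = -50*(-49)*(-1/3776) = 2450*(-1/3776) = -1225/1888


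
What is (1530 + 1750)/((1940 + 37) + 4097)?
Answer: 1640/3037 ≈ 0.54001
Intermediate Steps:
(1530 + 1750)/((1940 + 37) + 4097) = 3280/(1977 + 4097) = 3280/6074 = 3280*(1/6074) = 1640/3037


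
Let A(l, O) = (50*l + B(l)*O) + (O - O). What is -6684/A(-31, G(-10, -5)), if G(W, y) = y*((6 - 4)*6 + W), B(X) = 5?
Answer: 1671/400 ≈ 4.1775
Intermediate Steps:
G(W, y) = y*(12 + W) (G(W, y) = y*(2*6 + W) = y*(12 + W))
A(l, O) = 5*O + 50*l (A(l, O) = (50*l + 5*O) + (O - O) = (5*O + 50*l) + 0 = 5*O + 50*l)
-6684/A(-31, G(-10, -5)) = -6684/(5*(-5*(12 - 10)) + 50*(-31)) = -6684/(5*(-5*2) - 1550) = -6684/(5*(-10) - 1550) = -6684/(-50 - 1550) = -6684/(-1600) = -6684*(-1/1600) = 1671/400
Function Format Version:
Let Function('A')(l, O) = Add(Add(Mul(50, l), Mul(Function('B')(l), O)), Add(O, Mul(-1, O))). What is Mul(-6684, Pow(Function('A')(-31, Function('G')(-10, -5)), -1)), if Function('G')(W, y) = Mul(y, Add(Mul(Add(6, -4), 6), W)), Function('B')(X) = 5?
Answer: Rational(1671, 400) ≈ 4.1775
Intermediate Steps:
Function('G')(W, y) = Mul(y, Add(12, W)) (Function('G')(W, y) = Mul(y, Add(Mul(2, 6), W)) = Mul(y, Add(12, W)))
Function('A')(l, O) = Add(Mul(5, O), Mul(50, l)) (Function('A')(l, O) = Add(Add(Mul(50, l), Mul(5, O)), Add(O, Mul(-1, O))) = Add(Add(Mul(5, O), Mul(50, l)), 0) = Add(Mul(5, O), Mul(50, l)))
Mul(-6684, Pow(Function('A')(-31, Function('G')(-10, -5)), -1)) = Mul(-6684, Pow(Add(Mul(5, Mul(-5, Add(12, -10))), Mul(50, -31)), -1)) = Mul(-6684, Pow(Add(Mul(5, Mul(-5, 2)), -1550), -1)) = Mul(-6684, Pow(Add(Mul(5, -10), -1550), -1)) = Mul(-6684, Pow(Add(-50, -1550), -1)) = Mul(-6684, Pow(-1600, -1)) = Mul(-6684, Rational(-1, 1600)) = Rational(1671, 400)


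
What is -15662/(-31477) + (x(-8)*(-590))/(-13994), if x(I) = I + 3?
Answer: 63158439/220244569 ≈ 0.28677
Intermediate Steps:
x(I) = 3 + I
-15662/(-31477) + (x(-8)*(-590))/(-13994) = -15662/(-31477) + ((3 - 8)*(-590))/(-13994) = -15662*(-1/31477) - 5*(-590)*(-1/13994) = 15662/31477 + 2950*(-1/13994) = 15662/31477 - 1475/6997 = 63158439/220244569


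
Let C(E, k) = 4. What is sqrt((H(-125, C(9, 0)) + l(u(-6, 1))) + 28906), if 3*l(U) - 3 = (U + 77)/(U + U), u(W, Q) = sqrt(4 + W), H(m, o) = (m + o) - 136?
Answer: sqrt(1031406 - 231*I*sqrt(2))/6 ≈ 169.26 - 0.026806*I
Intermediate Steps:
H(m, o) = -136 + m + o
l(U) = 1 + (77 + U)/(6*U) (l(U) = 1 + ((U + 77)/(U + U))/3 = 1 + ((77 + U)/((2*U)))/3 = 1 + ((77 + U)*(1/(2*U)))/3 = 1 + ((77 + U)/(2*U))/3 = 1 + (77 + U)/(6*U))
sqrt((H(-125, C(9, 0)) + l(u(-6, 1))) + 28906) = sqrt(((-136 - 125 + 4) + 7*(11 + sqrt(4 - 6))/(6*(sqrt(4 - 6)))) + 28906) = sqrt((-257 + 7*(11 + sqrt(-2))/(6*(sqrt(-2)))) + 28906) = sqrt((-257 + 7*(11 + I*sqrt(2))/(6*((I*sqrt(2))))) + 28906) = sqrt((-257 + 7*(-I*sqrt(2)/2)*(11 + I*sqrt(2))/6) + 28906) = sqrt((-257 - 7*I*sqrt(2)*(11 + I*sqrt(2))/12) + 28906) = sqrt(28649 - 7*I*sqrt(2)*(11 + I*sqrt(2))/12)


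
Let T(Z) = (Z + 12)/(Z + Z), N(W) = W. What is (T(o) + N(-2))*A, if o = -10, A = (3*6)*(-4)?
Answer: 756/5 ≈ 151.20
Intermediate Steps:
A = -72 (A = 18*(-4) = -72)
T(Z) = (12 + Z)/(2*Z) (T(Z) = (12 + Z)/((2*Z)) = (12 + Z)*(1/(2*Z)) = (12 + Z)/(2*Z))
(T(o) + N(-2))*A = ((½)*(12 - 10)/(-10) - 2)*(-72) = ((½)*(-⅒)*2 - 2)*(-72) = (-⅒ - 2)*(-72) = -21/10*(-72) = 756/5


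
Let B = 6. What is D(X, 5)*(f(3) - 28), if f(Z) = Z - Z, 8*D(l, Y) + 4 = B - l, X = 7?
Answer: 35/2 ≈ 17.500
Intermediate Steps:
D(l, Y) = ¼ - l/8 (D(l, Y) = -½ + (6 - l)/8 = -½ + (¾ - l/8) = ¼ - l/8)
f(Z) = 0
D(X, 5)*(f(3) - 28) = (¼ - ⅛*7)*(0 - 28) = (¼ - 7/8)*(-28) = -5/8*(-28) = 35/2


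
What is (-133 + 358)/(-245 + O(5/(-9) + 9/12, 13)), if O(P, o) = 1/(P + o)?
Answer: -106875/116339 ≈ -0.91865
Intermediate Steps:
(-133 + 358)/(-245 + O(5/(-9) + 9/12, 13)) = (-133 + 358)/(-245 + 1/((5/(-9) + 9/12) + 13)) = 225/(-245 + 1/((5*(-⅑) + 9*(1/12)) + 13)) = 225/(-245 + 1/((-5/9 + ¾) + 13)) = 225/(-245 + 1/(7/36 + 13)) = 225/(-245 + 1/(475/36)) = 225/(-245 + 36/475) = 225/(-116339/475) = 225*(-475/116339) = -106875/116339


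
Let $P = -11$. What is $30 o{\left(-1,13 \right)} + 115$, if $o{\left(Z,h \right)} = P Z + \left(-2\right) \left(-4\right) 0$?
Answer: $445$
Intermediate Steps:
$o{\left(Z,h \right)} = - 11 Z$ ($o{\left(Z,h \right)} = - 11 Z + \left(-2\right) \left(-4\right) 0 = - 11 Z + 8 \cdot 0 = - 11 Z + 0 = - 11 Z$)
$30 o{\left(-1,13 \right)} + 115 = 30 \left(\left(-11\right) \left(-1\right)\right) + 115 = 30 \cdot 11 + 115 = 330 + 115 = 445$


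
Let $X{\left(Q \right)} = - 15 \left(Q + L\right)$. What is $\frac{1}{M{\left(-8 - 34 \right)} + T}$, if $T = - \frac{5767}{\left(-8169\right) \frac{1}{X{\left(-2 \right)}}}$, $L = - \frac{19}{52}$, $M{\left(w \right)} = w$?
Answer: $- \frac{141596}{2400327} \approx -0.05899$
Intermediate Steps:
$L = - \frac{19}{52}$ ($L = \left(-19\right) \frac{1}{52} = - \frac{19}{52} \approx -0.36538$)
$X{\left(Q \right)} = \frac{285}{52} - 15 Q$ ($X{\left(Q \right)} = - 15 \left(Q - \frac{19}{52}\right) = - 15 \left(- \frac{19}{52} + Q\right) = \frac{285}{52} - 15 Q$)
$T = \frac{3546705}{141596}$ ($T = - \frac{5767}{\left(-8169\right) \frac{1}{\frac{285}{52} - -30}} = - \frac{5767}{\left(-8169\right) \frac{1}{\frac{285}{52} + 30}} = - \frac{5767}{\left(-8169\right) \frac{1}{\frac{1845}{52}}} = - \frac{5767}{\left(-8169\right) \frac{52}{1845}} = - \frac{5767}{- \frac{141596}{615}} = \left(-5767\right) \left(- \frac{615}{141596}\right) = \frac{3546705}{141596} \approx 25.048$)
$\frac{1}{M{\left(-8 - 34 \right)} + T} = \frac{1}{\left(-8 - 34\right) + \frac{3546705}{141596}} = \frac{1}{-42 + \frac{3546705}{141596}} = \frac{1}{- \frac{2400327}{141596}} = - \frac{141596}{2400327}$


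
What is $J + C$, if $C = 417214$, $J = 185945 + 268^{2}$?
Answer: $674983$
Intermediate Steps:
$J = 257769$ ($J = 185945 + 71824 = 257769$)
$J + C = 257769 + 417214 = 674983$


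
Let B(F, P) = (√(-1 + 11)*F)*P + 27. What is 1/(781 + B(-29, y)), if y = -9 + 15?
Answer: 101/43763 + 87*√10/175052 ≈ 0.0038795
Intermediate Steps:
y = 6
B(F, P) = 27 + F*P*√10 (B(F, P) = (√10*F)*P + 27 = (F*√10)*P + 27 = F*P*√10 + 27 = 27 + F*P*√10)
1/(781 + B(-29, y)) = 1/(781 + (27 - 29*6*√10)) = 1/(781 + (27 - 174*√10)) = 1/(808 - 174*√10)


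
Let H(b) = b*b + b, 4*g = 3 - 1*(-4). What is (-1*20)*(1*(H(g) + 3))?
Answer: -625/4 ≈ -156.25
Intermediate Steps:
g = 7/4 (g = (3 - 1*(-4))/4 = (3 + 4)/4 = (1/4)*7 = 7/4 ≈ 1.7500)
H(b) = b + b**2 (H(b) = b**2 + b = b + b**2)
(-1*20)*(1*(H(g) + 3)) = (-1*20)*(1*(7*(1 + 7/4)/4 + 3)) = -20*((7/4)*(11/4) + 3) = -20*(77/16 + 3) = -20*125/16 = -625/4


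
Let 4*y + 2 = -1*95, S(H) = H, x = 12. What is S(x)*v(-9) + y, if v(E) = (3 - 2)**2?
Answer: -49/4 ≈ -12.250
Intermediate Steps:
v(E) = 1 (v(E) = 1**2 = 1)
y = -97/4 (y = -1/2 + (-1*95)/4 = -1/2 + (1/4)*(-95) = -1/2 - 95/4 = -97/4 ≈ -24.250)
S(x)*v(-9) + y = 12*1 - 97/4 = 12 - 97/4 = -49/4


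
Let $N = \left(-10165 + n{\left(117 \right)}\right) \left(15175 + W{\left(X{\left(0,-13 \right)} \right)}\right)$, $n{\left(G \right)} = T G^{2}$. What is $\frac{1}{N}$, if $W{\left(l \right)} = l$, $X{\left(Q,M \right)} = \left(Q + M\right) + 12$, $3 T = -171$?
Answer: $- \frac{1}{11994106212} \approx -8.3374 \cdot 10^{-11}$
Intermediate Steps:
$T = -57$ ($T = \frac{1}{3} \left(-171\right) = -57$)
$X{\left(Q,M \right)} = 12 + M + Q$ ($X{\left(Q,M \right)} = \left(M + Q\right) + 12 = 12 + M + Q$)
$n{\left(G \right)} = - 57 G^{2}$
$N = -11994106212$ ($N = \left(-10165 - 57 \cdot 117^{2}\right) \left(15175 + \left(12 - 13 + 0\right)\right) = \left(-10165 - 780273\right) \left(15175 - 1\right) = \left(-10165 - 780273\right) 15174 = \left(-790438\right) 15174 = -11994106212$)
$\frac{1}{N} = \frac{1}{-11994106212} = - \frac{1}{11994106212}$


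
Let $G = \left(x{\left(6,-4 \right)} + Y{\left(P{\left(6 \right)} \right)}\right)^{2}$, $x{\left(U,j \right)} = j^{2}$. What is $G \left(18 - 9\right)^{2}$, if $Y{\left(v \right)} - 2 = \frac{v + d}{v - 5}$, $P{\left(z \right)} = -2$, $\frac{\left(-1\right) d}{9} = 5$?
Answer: $\frac{2424249}{49} \approx 49475.0$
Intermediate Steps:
$d = -45$ ($d = \left(-9\right) 5 = -45$)
$Y{\left(v \right)} = 2 + \frac{-45 + v}{-5 + v}$ ($Y{\left(v \right)} = 2 + \frac{v - 45}{v - 5} = 2 + \frac{-45 + v}{-5 + v}$)
$G = \frac{29929}{49}$ ($G = \left(\left(-4\right)^{2} + \frac{-55 + 3 \left(-2\right)}{-5 - 2}\right)^{2} = \left(16 + \frac{-55 - 6}{-7}\right)^{2} = \left(16 - - \frac{61}{7}\right)^{2} = \left(16 + \frac{61}{7}\right)^{2} = \left(\frac{173}{7}\right)^{2} = \frac{29929}{49} \approx 610.8$)
$G \left(18 - 9\right)^{2} = \frac{29929 \left(18 - 9\right)^{2}}{49} = \frac{29929 \cdot 9^{2}}{49} = \frac{29929}{49} \cdot 81 = \frac{2424249}{49}$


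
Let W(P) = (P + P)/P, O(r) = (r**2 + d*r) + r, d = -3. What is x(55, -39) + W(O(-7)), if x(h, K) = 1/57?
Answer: 115/57 ≈ 2.0175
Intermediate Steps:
O(r) = r**2 - 2*r (O(r) = (r**2 - 3*r) + r = r**2 - 2*r)
x(h, K) = 1/57
W(P) = 2 (W(P) = (2*P)/P = 2)
x(55, -39) + W(O(-7)) = 1/57 + 2 = 115/57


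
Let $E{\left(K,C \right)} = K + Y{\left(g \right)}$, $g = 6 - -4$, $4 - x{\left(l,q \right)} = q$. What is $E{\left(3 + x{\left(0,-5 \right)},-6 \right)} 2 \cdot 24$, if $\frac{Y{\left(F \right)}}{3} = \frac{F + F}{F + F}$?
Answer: $720$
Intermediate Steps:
$x{\left(l,q \right)} = 4 - q$
$g = 10$ ($g = 6 + 4 = 10$)
$Y{\left(F \right)} = 3$ ($Y{\left(F \right)} = 3 \frac{F + F}{F + F} = 3 \frac{2 F}{2 F} = 3 \cdot 2 F \frac{1}{2 F} = 3 \cdot 1 = 3$)
$E{\left(K,C \right)} = 3 + K$ ($E{\left(K,C \right)} = K + 3 = 3 + K$)
$E{\left(3 + x{\left(0,-5 \right)},-6 \right)} 2 \cdot 24 = \left(3 + \left(3 + \left(4 - -5\right)\right)\right) 2 \cdot 24 = \left(3 + \left(3 + \left(4 + 5\right)\right)\right) 2 \cdot 24 = \left(3 + \left(3 + 9\right)\right) 2 \cdot 24 = \left(3 + 12\right) 2 \cdot 24 = 15 \cdot 2 \cdot 24 = 30 \cdot 24 = 720$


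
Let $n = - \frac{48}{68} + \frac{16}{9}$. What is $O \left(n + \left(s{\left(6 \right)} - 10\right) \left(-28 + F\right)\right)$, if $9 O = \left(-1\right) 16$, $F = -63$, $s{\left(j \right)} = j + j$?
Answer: $\frac{442912}{1377} \approx 321.65$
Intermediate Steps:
$s{\left(j \right)} = 2 j$
$O = - \frac{16}{9}$ ($O = \frac{\left(-1\right) 16}{9} = \frac{1}{9} \left(-16\right) = - \frac{16}{9} \approx -1.7778$)
$n = \frac{164}{153}$ ($n = \left(-48\right) \frac{1}{68} + 16 \cdot \frac{1}{9} = - \frac{12}{17} + \frac{16}{9} = \frac{164}{153} \approx 1.0719$)
$O \left(n + \left(s{\left(6 \right)} - 10\right) \left(-28 + F\right)\right) = - \frac{16 \left(\frac{164}{153} + \left(2 \cdot 6 - 10\right) \left(-28 - 63\right)\right)}{9} = - \frac{16 \left(\frac{164}{153} + \left(12 - 10\right) \left(-91\right)\right)}{9} = - \frac{16 \left(\frac{164}{153} + 2 \left(-91\right)\right)}{9} = - \frac{16 \left(\frac{164}{153} - 182\right)}{9} = \left(- \frac{16}{9}\right) \left(- \frac{27682}{153}\right) = \frac{442912}{1377}$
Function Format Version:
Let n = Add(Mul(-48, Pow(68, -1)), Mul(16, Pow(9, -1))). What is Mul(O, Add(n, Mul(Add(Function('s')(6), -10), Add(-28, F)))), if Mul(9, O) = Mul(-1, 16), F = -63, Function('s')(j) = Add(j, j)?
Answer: Rational(442912, 1377) ≈ 321.65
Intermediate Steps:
Function('s')(j) = Mul(2, j)
O = Rational(-16, 9) (O = Mul(Rational(1, 9), Mul(-1, 16)) = Mul(Rational(1, 9), -16) = Rational(-16, 9) ≈ -1.7778)
n = Rational(164, 153) (n = Add(Mul(-48, Rational(1, 68)), Mul(16, Rational(1, 9))) = Add(Rational(-12, 17), Rational(16, 9)) = Rational(164, 153) ≈ 1.0719)
Mul(O, Add(n, Mul(Add(Function('s')(6), -10), Add(-28, F)))) = Mul(Rational(-16, 9), Add(Rational(164, 153), Mul(Add(Mul(2, 6), -10), Add(-28, -63)))) = Mul(Rational(-16, 9), Add(Rational(164, 153), Mul(Add(12, -10), -91))) = Mul(Rational(-16, 9), Add(Rational(164, 153), Mul(2, -91))) = Mul(Rational(-16, 9), Add(Rational(164, 153), -182)) = Mul(Rational(-16, 9), Rational(-27682, 153)) = Rational(442912, 1377)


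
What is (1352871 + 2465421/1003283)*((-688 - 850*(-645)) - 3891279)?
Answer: -197325088795136406/43621 ≈ -4.5236e+12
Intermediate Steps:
(1352871 + 2465421/1003283)*((-688 - 850*(-645)) - 3891279) = (1352871 + 2465421*(1/1003283))*((-688 + 548250) - 3891279) = (1352871 + 2465421/1003283)*(547562 - 3891279) = (1357314940914/1003283)*(-3343717) = -197325088795136406/43621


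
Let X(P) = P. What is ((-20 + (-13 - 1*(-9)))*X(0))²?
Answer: 0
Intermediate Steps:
((-20 + (-13 - 1*(-9)))*X(0))² = ((-20 + (-13 - 1*(-9)))*0)² = ((-20 + (-13 + 9))*0)² = ((-20 - 4)*0)² = (-24*0)² = 0² = 0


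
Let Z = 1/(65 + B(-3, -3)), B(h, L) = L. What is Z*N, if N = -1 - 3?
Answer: -2/31 ≈ -0.064516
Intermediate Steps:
N = -4
Z = 1/62 (Z = 1/(65 - 3) = 1/62 ≈ 0.016129)
Z*N = (1/62)*(-4) = -2/31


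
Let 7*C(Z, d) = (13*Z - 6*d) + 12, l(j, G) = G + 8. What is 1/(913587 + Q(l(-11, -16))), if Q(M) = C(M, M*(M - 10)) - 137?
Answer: 7/6393194 ≈ 1.0949e-6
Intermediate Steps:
l(j, G) = 8 + G
C(Z, d) = 12/7 - 6*d/7 + 13*Z/7 (C(Z, d) = ((13*Z - 6*d) + 12)/7 = ((-6*d + 13*Z) + 12)/7 = (12 - 6*d + 13*Z)/7 = 12/7 - 6*d/7 + 13*Z/7)
Q(M) = -947/7 + 13*M/7 - 6*M*(-10 + M)/7 (Q(M) = (12/7 - 6*M*(M - 10)/7 + 13*M/7) - 137 = (12/7 - 6*M*(-10 + M)/7 + 13*M/7) - 137 = (12/7 + 13*M/7 - 6*M*(-10 + M)/7) - 137 = -947/7 + 13*M/7 - 6*M*(-10 + M)/7)
1/(913587 + Q(l(-11, -16))) = 1/(913587 + (-947/7 - 6*(8 - 16)²/7 + 73*(8 - 16)/7)) = 1/(913587 + (-947/7 - 6/7*(-8)² + (73/7)*(-8))) = 1/(913587 + (-947/7 - 6/7*64 - 584/7)) = 1/(913587 + (-947/7 - 384/7 - 584/7)) = 1/(913587 - 1915/7) = 1/(6393194/7) = 7/6393194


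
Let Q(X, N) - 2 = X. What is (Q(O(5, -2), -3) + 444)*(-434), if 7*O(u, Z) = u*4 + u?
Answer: -195114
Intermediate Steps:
O(u, Z) = 5*u/7 (O(u, Z) = (u*4 + u)/7 = (4*u + u)/7 = (5*u)/7 = 5*u/7)
Q(X, N) = 2 + X
(Q(O(5, -2), -3) + 444)*(-434) = ((2 + (5/7)*5) + 444)*(-434) = ((2 + 25/7) + 444)*(-434) = (39/7 + 444)*(-434) = (3147/7)*(-434) = -195114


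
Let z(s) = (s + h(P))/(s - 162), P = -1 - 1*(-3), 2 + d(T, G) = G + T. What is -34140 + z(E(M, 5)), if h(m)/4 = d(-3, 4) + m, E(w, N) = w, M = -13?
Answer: -5974491/175 ≈ -34140.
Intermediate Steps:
d(T, G) = -2 + G + T (d(T, G) = -2 + (G + T) = -2 + G + T)
P = 2 (P = -1 + 3 = 2)
h(m) = -4 + 4*m (h(m) = 4*((-2 + 4 - 3) + m) = 4*(-1 + m) = -4 + 4*m)
z(s) = (4 + s)/(-162 + s) (z(s) = (s + (-4 + 4*2))/(s - 162) = (s + (-4 + 8))/(-162 + s) = (s + 4)/(-162 + s) = (4 + s)/(-162 + s))
-34140 + z(E(M, 5)) = -34140 + (4 - 13)/(-162 - 13) = -34140 - 9/(-175) = -34140 - 1/175*(-9) = -34140 + 9/175 = -5974491/175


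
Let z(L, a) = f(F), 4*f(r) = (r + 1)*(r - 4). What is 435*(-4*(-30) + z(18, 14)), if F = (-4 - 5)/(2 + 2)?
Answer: 3395175/64 ≈ 53050.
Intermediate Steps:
F = -9/4 ≈ -2.2500
f(r) = (1 + r)*(-4 + r)/4 (f(r) = ((r + 1)*(r - 4))/4 = ((1 + r)*(-4 + r))/4 = (1 + r)*(-4 + r)/4)
z(L, a) = 125/64 (z(L, a) = -1 - 3/4*(-9/4) + (-9/4)**2/4 = -1 + 27/16 + (1/4)*(81/16) = -1 + 27/16 + 81/64 = 125/64)
435*(-4*(-30) + z(18, 14)) = 435*(-4*(-30) + 125/64) = 435*(120 + 125/64) = 435*(7805/64) = 3395175/64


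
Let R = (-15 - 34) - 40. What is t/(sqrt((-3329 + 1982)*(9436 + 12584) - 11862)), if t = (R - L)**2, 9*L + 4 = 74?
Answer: -758641*I*sqrt(3296978)/801165654 ≈ -1.7194*I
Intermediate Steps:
L = 70/9 (L = -4/9 + (1/9)*74 = -4/9 + 74/9 = 70/9 ≈ 7.7778)
R = -89 (R = -49 - 40 = -89)
t = 758641/81 (t = (-89 - 1*70/9)**2 = (-89 - 70/9)**2 = (-871/9)**2 = 758641/81 ≈ 9365.9)
t/(sqrt((-3329 + 1982)*(9436 + 12584) - 11862)) = 758641/(81*(sqrt((-3329 + 1982)*(9436 + 12584) - 11862))) = 758641/(81*(sqrt(-1347*22020 - 11862))) = 758641/(81*(sqrt(-29660940 - 11862))) = 758641/(81*(sqrt(-29672802))) = 758641/(81*((3*I*sqrt(3296978)))) = 758641*(-I*sqrt(3296978)/9890934)/81 = -758641*I*sqrt(3296978)/801165654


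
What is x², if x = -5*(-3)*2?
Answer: 900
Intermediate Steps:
x = 30 (x = 15*2 = 30)
x² = 30² = 900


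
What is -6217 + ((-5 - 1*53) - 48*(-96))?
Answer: -1667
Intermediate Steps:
-6217 + ((-5 - 1*53) - 48*(-96)) = -6217 + ((-5 - 53) + 4608) = -6217 + (-58 + 4608) = -6217 + 4550 = -1667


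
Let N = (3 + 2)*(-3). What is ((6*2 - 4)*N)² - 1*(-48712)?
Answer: 63112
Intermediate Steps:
N = -15 (N = 5*(-3) = -15)
((6*2 - 4)*N)² - 1*(-48712) = ((6*2 - 4)*(-15))² - 1*(-48712) = ((12 - 4)*(-15))² + 48712 = (8*(-15))² + 48712 = (-120)² + 48712 = 14400 + 48712 = 63112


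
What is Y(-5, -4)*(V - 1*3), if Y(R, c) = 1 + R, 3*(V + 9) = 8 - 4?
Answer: 128/3 ≈ 42.667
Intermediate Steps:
V = -23/3 (V = -9 + (8 - 4)/3 = -9 + (⅓)*4 = -9 + 4/3 = -23/3 ≈ -7.6667)
Y(-5, -4)*(V - 1*3) = (1 - 5)*(-23/3 - 1*3) = -4*(-23/3 - 3) = -4*(-32/3) = 128/3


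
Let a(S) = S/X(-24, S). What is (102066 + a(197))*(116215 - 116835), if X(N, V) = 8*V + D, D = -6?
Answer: -9935116654/157 ≈ -6.3281e+7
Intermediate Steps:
X(N, V) = -6 + 8*V (X(N, V) = 8*V - 6 = -6 + 8*V)
a(S) = S/(-6 + 8*S)
(102066 + a(197))*(116215 - 116835) = (102066 + (1/2)*197/(-3 + 4*197))*(116215 - 116835) = (102066 + (1/2)*197/(-3 + 788))*(-620) = (102066 + (1/2)*197/785)*(-620) = (102066 + (1/2)*197*(1/785))*(-620) = (102066 + 197/1570)*(-620) = (160243817/1570)*(-620) = -9935116654/157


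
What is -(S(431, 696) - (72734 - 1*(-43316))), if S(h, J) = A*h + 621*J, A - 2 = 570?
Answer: -562698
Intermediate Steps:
A = 572 (A = 2 + 570 = 572)
S(h, J) = 572*h + 621*J
-(S(431, 696) - (72734 - 1*(-43316))) = -((572*431 + 621*696) - (72734 - 1*(-43316))) = -((246532 + 432216) - (72734 + 43316)) = -(678748 - 1*116050) = -(678748 - 116050) = -1*562698 = -562698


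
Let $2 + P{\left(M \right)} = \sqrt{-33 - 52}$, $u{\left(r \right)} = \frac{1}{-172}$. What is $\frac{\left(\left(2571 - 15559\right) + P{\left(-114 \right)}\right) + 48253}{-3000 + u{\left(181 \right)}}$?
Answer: $- \frac{6065236}{516001} - \frac{172 i \sqrt{85}}{516001} \approx -11.754 - 0.0030732 i$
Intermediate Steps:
$u{\left(r \right)} = - \frac{1}{172}$
$P{\left(M \right)} = -2 + i \sqrt{85}$ ($P{\left(M \right)} = -2 + \sqrt{-33 - 52} = -2 + \sqrt{-85} = -2 + i \sqrt{85}$)
$\frac{\left(\left(2571 - 15559\right) + P{\left(-114 \right)}\right) + 48253}{-3000 + u{\left(181 \right)}} = \frac{\left(\left(2571 - 15559\right) - \left(2 - i \sqrt{85}\right)\right) + 48253}{-3000 - \frac{1}{172}} = \frac{\left(-12988 - \left(2 - i \sqrt{85}\right)\right) + 48253}{- \frac{516001}{172}} = \left(\left(-12990 + i \sqrt{85}\right) + 48253\right) \left(- \frac{172}{516001}\right) = \left(35263 + i \sqrt{85}\right) \left(- \frac{172}{516001}\right) = - \frac{6065236}{516001} - \frac{172 i \sqrt{85}}{516001}$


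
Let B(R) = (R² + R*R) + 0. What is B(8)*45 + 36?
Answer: 5796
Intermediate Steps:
B(R) = 2*R² (B(R) = (R² + R²) + 0 = 2*R² + 0 = 2*R²)
B(8)*45 + 36 = (2*8²)*45 + 36 = (2*64)*45 + 36 = 128*45 + 36 = 5760 + 36 = 5796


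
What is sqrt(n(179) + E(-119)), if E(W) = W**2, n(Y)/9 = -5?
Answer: 2*sqrt(3529) ≈ 118.81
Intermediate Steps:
n(Y) = -45 (n(Y) = 9*(-5) = -45)
sqrt(n(179) + E(-119)) = sqrt(-45 + (-119)**2) = sqrt(-45 + 14161) = sqrt(14116) = 2*sqrt(3529)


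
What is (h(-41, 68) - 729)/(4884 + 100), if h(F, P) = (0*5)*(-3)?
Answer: -729/4984 ≈ -0.14627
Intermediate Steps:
h(F, P) = 0 (h(F, P) = 0*(-3) = 0)
(h(-41, 68) - 729)/(4884 + 100) = (0 - 729)/(4884 + 100) = -729/4984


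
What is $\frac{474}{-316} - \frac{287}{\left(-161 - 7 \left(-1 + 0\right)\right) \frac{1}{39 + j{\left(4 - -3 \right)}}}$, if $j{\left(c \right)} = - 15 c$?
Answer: $- \frac{249}{2} \approx -124.5$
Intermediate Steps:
$\frac{474}{-316} - \frac{287}{\left(-161 - 7 \left(-1 + 0\right)\right) \frac{1}{39 + j{\left(4 - -3 \right)}}} = \frac{474}{-316} - \frac{287}{\left(-161 - 7 \left(-1 + 0\right)\right) \frac{1}{39 - 15 \left(4 - -3\right)}} = 474 \left(- \frac{1}{316}\right) - \frac{287}{\left(-161 - -7\right) \frac{1}{39 - 15 \left(4 + 3\right)}} = - \frac{3}{2} - \frac{287}{\left(-161 + 7\right) \frac{1}{39 - 105}} = - \frac{3}{2} - \frac{287}{\left(-154\right) \frac{1}{39 - 105}} = - \frac{3}{2} - \frac{287}{\left(-154\right) \frac{1}{-66}} = - \frac{3}{2} - \frac{287}{\left(-154\right) \left(- \frac{1}{66}\right)} = - \frac{3}{2} - \frac{287}{\frac{7}{3}} = - \frac{3}{2} - 123 = - \frac{249}{2}$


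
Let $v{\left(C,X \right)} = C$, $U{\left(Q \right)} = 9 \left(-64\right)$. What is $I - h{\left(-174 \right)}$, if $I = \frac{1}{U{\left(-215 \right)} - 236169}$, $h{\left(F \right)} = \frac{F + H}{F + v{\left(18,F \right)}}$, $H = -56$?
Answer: $- \frac{9075251}{6155370} \approx -1.4744$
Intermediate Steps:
$U{\left(Q \right)} = -576$
$h{\left(F \right)} = \frac{-56 + F}{18 + F}$ ($h{\left(F \right)} = \frac{F - 56}{F + 18} = \frac{-56 + F}{18 + F}$)
$I = - \frac{1}{236745}$ ($I = \frac{1}{-576 - 236169} = \frac{1}{-236745} = - \frac{1}{236745} \approx -4.224 \cdot 10^{-6}$)
$I - h{\left(-174 \right)} = - \frac{1}{236745} - \frac{-56 - 174}{18 - 174} = - \frac{1}{236745} - \frac{1}{-156} \left(-230\right) = - \frac{1}{236745} - \left(- \frac{1}{156}\right) \left(-230\right) = - \frac{1}{236745} - \frac{115}{78} = - \frac{9075251}{6155370}$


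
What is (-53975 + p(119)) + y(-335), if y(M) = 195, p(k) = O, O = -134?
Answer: -53914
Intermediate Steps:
p(k) = -134
(-53975 + p(119)) + y(-335) = (-53975 - 134) + 195 = -54109 + 195 = -53914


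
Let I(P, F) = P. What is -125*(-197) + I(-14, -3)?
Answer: 24611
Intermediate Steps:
-125*(-197) + I(-14, -3) = -125*(-197) - 14 = 24625 - 14 = 24611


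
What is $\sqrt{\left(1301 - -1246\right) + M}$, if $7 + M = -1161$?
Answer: $\sqrt{1379} \approx 37.135$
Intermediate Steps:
$M = -1168$ ($M = -7 - 1161 = -1168$)
$\sqrt{\left(1301 - -1246\right) + M} = \sqrt{\left(1301 - -1246\right) - 1168} = \sqrt{\left(1301 + 1246\right) - 1168} = \sqrt{2547 - 1168} = \sqrt{1379}$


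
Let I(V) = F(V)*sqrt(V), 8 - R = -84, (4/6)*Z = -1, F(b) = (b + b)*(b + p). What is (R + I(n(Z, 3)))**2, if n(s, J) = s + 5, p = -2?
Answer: 70799/8 + 966*sqrt(14) ≈ 12464.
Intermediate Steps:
F(b) = 2*b*(-2 + b) (F(b) = (b + b)*(b - 2) = (2*b)*(-2 + b) = 2*b*(-2 + b))
Z = -3/2 (Z = (3/2)*(-1) = -3/2 ≈ -1.5000)
n(s, J) = 5 + s
R = 92 (R = 8 - 1*(-84) = 8 + 84 = 92)
I(V) = 2*V**(3/2)*(-2 + V) (I(V) = (2*V*(-2 + V))*sqrt(V) = 2*V**(3/2)*(-2 + V))
(R + I(n(Z, 3)))**2 = (92 + 2*(5 - 3/2)**(3/2)*(-2 + (5 - 3/2)))**2 = (92 + 2*(7/2)**(3/2)*(-2 + 7/2))**2 = (92 + 2*(7*sqrt(14)/4)*(3/2))**2 = (92 + 21*sqrt(14)/4)**2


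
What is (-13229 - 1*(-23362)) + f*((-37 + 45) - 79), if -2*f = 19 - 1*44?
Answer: 18491/2 ≈ 9245.5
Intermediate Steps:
f = 25/2 (f = -(19 - 1*44)/2 = -(19 - 44)/2 = -1/2*(-25) = 25/2 ≈ 12.500)
(-13229 - 1*(-23362)) + f*((-37 + 45) - 79) = (-13229 - 1*(-23362)) + 25*((-37 + 45) - 79)/2 = (-13229 + 23362) + 25*(8 - 79)/2 = 10133 + (25/2)*(-71) = 10133 - 1775/2 = 18491/2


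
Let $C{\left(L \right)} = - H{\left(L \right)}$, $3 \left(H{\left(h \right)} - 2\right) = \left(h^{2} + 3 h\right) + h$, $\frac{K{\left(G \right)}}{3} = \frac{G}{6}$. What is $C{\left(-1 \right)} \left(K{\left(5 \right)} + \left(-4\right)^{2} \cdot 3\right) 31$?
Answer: $- \frac{3131}{2} \approx -1565.5$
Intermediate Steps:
$K{\left(G \right)} = \frac{G}{2}$ ($K{\left(G \right)} = 3 \frac{G}{6} = \frac{G}{2}$)
$H{\left(h \right)} = 2 + \frac{h^{2}}{3} + \frac{4 h}{3}$ ($H{\left(h \right)} = 2 + \frac{\left(h^{2} + 3 h\right) + h}{3} = 2 + \frac{h^{2} + 4 h}{3} = 2 + \left(\frac{h^{2}}{3} + \frac{4 h}{3}\right) = 2 + \frac{h^{2}}{3} + \frac{4 h}{3}$)
$C{\left(L \right)} = -2 - \frac{4 L}{3} - \frac{L^{2}}{3}$ ($C{\left(L \right)} = - (2 + \frac{L^{2}}{3} + \frac{4 L}{3}) = -2 - \frac{4 L}{3} - \frac{L^{2}}{3}$)
$C{\left(-1 \right)} \left(K{\left(5 \right)} + \left(-4\right)^{2} \cdot 3\right) 31 = \left(-2 - - \frac{4}{3} - \frac{\left(-1\right)^{2}}{3}\right) \left(\frac{1}{2} \cdot 5 + \left(-4\right)^{2} \cdot 3\right) 31 = \left(-2 + \frac{4}{3} - \frac{1}{3}\right) \left(\frac{5}{2} + 16 \cdot 3\right) 31 = \left(-2 + \frac{4}{3} - \frac{1}{3}\right) \left(\frac{5}{2} + 48\right) 31 = \left(-1\right) \frac{101}{2} \cdot 31 = \left(- \frac{101}{2}\right) 31 = - \frac{3131}{2}$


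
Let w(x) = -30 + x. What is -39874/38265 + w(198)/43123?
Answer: -1713057982/1650101595 ≈ -1.0382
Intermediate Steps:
-39874/38265 + w(198)/43123 = -39874/38265 + (-30 + 198)/43123 = -39874*1/38265 + 168*(1/43123) = -39874/38265 + 168/43123 = -1713057982/1650101595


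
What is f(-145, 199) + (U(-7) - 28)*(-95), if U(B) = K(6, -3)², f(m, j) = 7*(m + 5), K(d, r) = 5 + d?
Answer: -9815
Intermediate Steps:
f(m, j) = 35 + 7*m (f(m, j) = 7*(5 + m) = 35 + 7*m)
U(B) = 121 (U(B) = (5 + 6)² = 11² = 121)
f(-145, 199) + (U(-7) - 28)*(-95) = (35 + 7*(-145)) + (121 - 28)*(-95) = (35 - 1015) + 93*(-95) = -980 - 8835 = -9815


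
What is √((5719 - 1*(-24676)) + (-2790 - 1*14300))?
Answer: √13305 ≈ 115.35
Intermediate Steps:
√((5719 - 1*(-24676)) + (-2790 - 1*14300)) = √((5719 + 24676) + (-2790 - 14300)) = √(30395 - 17090) = √13305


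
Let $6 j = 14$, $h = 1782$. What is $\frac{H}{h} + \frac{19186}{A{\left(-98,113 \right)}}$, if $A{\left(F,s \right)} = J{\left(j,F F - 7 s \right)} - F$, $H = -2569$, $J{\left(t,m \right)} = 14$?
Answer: $\frac{8475431}{49896} \approx 169.86$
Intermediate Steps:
$j = \frac{7}{3}$ ($j = \frac{1}{6} \cdot 14 = \frac{7}{3} \approx 2.3333$)
$A{\left(F,s \right)} = 14 - F$
$\frac{H}{h} + \frac{19186}{A{\left(-98,113 \right)}} = - \frac{2569}{1782} + \frac{19186}{14 - -98} = \left(-2569\right) \frac{1}{1782} + \frac{19186}{14 + 98} = - \frac{2569}{1782} + \frac{19186}{112} = - \frac{2569}{1782} + 19186 \cdot \frac{1}{112} = - \frac{2569}{1782} + \frac{9593}{56} = \frac{8475431}{49896}$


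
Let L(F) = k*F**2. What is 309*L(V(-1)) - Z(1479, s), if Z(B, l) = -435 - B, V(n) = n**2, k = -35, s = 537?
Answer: -8901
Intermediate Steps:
L(F) = -35*F**2
309*L(V(-1)) - Z(1479, s) = 309*(-35*((-1)**2)**2) - (-435 - 1*1479) = 309*(-35*1**2) - (-435 - 1479) = 309*(-35*1) - 1*(-1914) = 309*(-35) + 1914 = -10815 + 1914 = -8901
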